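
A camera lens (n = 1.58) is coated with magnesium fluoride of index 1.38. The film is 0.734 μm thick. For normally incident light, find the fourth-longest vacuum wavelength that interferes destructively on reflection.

579 nm

Ray reflecting at the top interface goes from n = 1.0 toward n = 1.38: a half-wave phase shift.
Ray reflecting at the bottom interface goes from n = 1.38 toward n = 1.58: a half-wave phase shift.
The two reflections carry the same phase change, so no net offset.
For dark reflection here: 2 n t = (m + ½) λ.
λ = 2 n t / (m + ½). The fourth-longest wavelength is m = 3: λ = 2 × 1.38 × 734 / 3.50 = 579 nm.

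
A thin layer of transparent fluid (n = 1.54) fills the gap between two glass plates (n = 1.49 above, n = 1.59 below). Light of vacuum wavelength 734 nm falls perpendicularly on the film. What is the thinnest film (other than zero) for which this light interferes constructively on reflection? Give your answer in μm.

Ray reflecting at the top interface goes from n = 1.49 toward n = 1.54: a half-wave phase shift.
Bottom surface (1.54 → 1.59): reflection off a higher-index medium gives a half-wave phase shift.
The two reflections carry the same phase change, so no net offset.
For strong reflection here: 2 n t = m λ.
Minimum nonzero at m = 1: t = λ / (2 n) = 734 / (2 × 1.54) = 238 nm.

0.238 μm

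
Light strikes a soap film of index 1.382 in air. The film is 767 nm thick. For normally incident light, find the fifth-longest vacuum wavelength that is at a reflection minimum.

424 nm

At the upper boundary (n = 1.0 to n = 1.382) the reflected ray undergoes a half-wave phase shift.
Ray reflecting at the bottom interface goes from n = 1.382 toward n = 1.0: no phase shift.
The two reflections differ by half a wavelength.
For minimum reflection here: 2 n t = m λ.
λ = 2 n t / m. The fifth-longest wavelength is m = 5: λ = 2 × 1.382 × 767 / 5.00 = 424 nm.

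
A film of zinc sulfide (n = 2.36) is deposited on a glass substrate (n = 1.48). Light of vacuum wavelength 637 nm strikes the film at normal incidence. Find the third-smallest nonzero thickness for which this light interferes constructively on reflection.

337 nm

Top surface (1.0 → 2.36): reflection off a higher-index medium gives a half-wave phase shift.
Bottom surface (2.36 → 1.48): reflection off a lower-index medium gives no phase shift.
Net: one phase inversion between the two reflected rays.
For maximum reflection here: 2 n t = (m + ½) λ.
The third-smallest nonzero thickness corresponds to m = 2: t = (m + ½) λ / (2 n) = 2.50 × 637 / (2 × 2.36) = 337 nm.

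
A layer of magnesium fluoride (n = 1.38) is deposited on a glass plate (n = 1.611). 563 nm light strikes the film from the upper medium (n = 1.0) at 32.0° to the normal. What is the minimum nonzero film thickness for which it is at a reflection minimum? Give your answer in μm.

At the upper boundary (n = 1.0 to n = 1.38) the reflected ray undergoes a half-wave phase shift.
Ray reflecting at the bottom interface goes from n = 1.38 toward n = 1.611: a half-wave phase shift.
Zero or two π shifts → no net half-wave offset.
For minimum reflection here: 2 n t cos θ_r = (m + ½) λ.
Snell's law: 1.0 sin 32.0° = 1.38 sin θ_r → sin θ_r = 0.384, cos θ_r = 0.923.
Minimum at m = 0: t = λ / (4 n cos θ_r) = 563 / (4 × 1.38 × 0.923) = 110 nm.

0.110 μm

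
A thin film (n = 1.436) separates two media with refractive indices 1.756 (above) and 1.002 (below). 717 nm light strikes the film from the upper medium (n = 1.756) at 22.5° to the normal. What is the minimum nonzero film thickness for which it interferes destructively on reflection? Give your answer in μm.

At the upper boundary (n = 1.756 to n = 1.436) the reflected ray undergoes no phase shift.
Bottom surface (1.436 → 1.002): reflection off a lower-index medium gives no phase shift.
The two reflections carry the same phase change, so no net offset.
So the condition for destructive reflection is 2 n t cos θ_r = (m + ½) λ.
Snell's law: 1.756 sin 22.5° = 1.436 sin θ_r → sin θ_r = 0.468, cos θ_r = 0.884.
Minimum at m = 0: t = λ / (4 n cos θ_r) = 717 / (4 × 1.436 × 0.884) = 141 nm.

0.141 μm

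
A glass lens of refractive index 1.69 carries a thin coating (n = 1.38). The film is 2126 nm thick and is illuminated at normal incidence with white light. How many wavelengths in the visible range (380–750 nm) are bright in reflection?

Ray reflecting at the top interface goes from n = 1.0 toward n = 1.38: a half-wave phase shift.
Bottom surface (1.38 → 1.69): reflection off a higher-index medium gives a half-wave phase shift.
Net: no relative phase inversion (both shifts match).
So the condition for constructive reflection is 2 n t = m λ.
λ = 2 n t / m = 5868 / m nm.
m=7: 838 nm (IR); m=8: 733 nm (visible); m=9: 652 nm (visible); m=10: 587 nm (visible); m=11: 533 nm (visible); m=12: 489 nm (visible); m=13: 451 nm (visible); m=14: 419 nm (visible); m=15: 391 nm (visible); m=16: 367 nm (UV).

8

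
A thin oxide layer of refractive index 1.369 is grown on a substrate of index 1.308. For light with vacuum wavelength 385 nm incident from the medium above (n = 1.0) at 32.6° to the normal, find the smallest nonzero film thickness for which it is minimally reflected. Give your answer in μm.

Ray reflecting at the top interface goes from n = 1.0 toward n = 1.369: a half-wave phase shift.
At the lower boundary (n = 1.369 to n = 1.308) the reflected ray undergoes no phase shift.
Net: one phase inversion between the two reflected rays.
For weak reflection here: 2 n t cos θ_r = m λ.
Snell's law: 1.0 sin 32.6° = 1.369 sin θ_r → sin θ_r = 0.394, cos θ_r = 0.919.
Minimum nonzero at m = 1: t = λ / (2 n cos θ_r) = 385 / (2 × 1.369 × 0.919) = 153 nm.

0.153 μm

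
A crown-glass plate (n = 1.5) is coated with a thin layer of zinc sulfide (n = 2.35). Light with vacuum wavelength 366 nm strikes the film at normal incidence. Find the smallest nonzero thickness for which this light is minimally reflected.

Top surface (1.0 → 2.35): reflection off a higher-index medium gives a half-wave phase shift.
Ray reflecting at the bottom interface goes from n = 2.35 toward n = 1.5: no phase shift.
Net: one phase inversion between the two reflected rays.
With one net inversion, destructive interference in reflection requires 2 n t = m λ.
The smallest nonzero thickness corresponds to m = 1: t = m λ / (2 n) = 1.00 × 366 / (2 × 2.35) = 77.9 nm.

77.9 nm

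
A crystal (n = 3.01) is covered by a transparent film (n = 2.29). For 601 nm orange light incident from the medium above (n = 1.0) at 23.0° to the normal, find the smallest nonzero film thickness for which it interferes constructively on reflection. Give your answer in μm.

Ray reflecting at the top interface goes from n = 1.0 toward n = 2.29: a half-wave phase shift.
Ray reflecting at the bottom interface goes from n = 2.29 toward n = 3.01: a half-wave phase shift.
The two reflections carry the same phase change, so no net offset.
For maximum reflection here: 2 n t cos θ_r = m λ.
Snell's law: 1.0 sin 23.0° = 2.29 sin θ_r → sin θ_r = 0.171, cos θ_r = 0.985.
Minimum nonzero at m = 1: t = λ / (2 n cos θ_r) = 601 / (2 × 2.29 × 0.985) = 133 nm.

0.133 μm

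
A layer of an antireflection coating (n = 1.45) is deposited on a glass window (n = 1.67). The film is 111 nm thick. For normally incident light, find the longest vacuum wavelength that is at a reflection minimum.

644 nm

Ray reflecting at the top interface goes from n = 1.0 toward n = 1.45: a half-wave phase shift.
Ray reflecting at the bottom interface goes from n = 1.45 toward n = 1.67: a half-wave phase shift.
The two reflections carry the same phase change, so no net offset.
So the condition for destructive reflection is 2 n t = (m + ½) λ.
λ = 2 n t / (m + ½). The longest wavelength is m = 0: λ = 2 × 1.45 × 111 / 0.500 = 644 nm.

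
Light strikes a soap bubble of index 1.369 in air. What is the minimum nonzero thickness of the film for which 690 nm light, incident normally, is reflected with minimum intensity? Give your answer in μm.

0.252 μm

At the upper boundary (n = 1.0 to n = 1.369) the reflected ray undergoes a half-wave phase shift.
Bottom surface (1.369 → 1.0): reflection off a lower-index medium gives no phase shift.
Net: one phase inversion between the two reflected rays.
So the condition for destructive reflection is 2 n t = m λ.
Minimum nonzero at m = 1: t = λ / (2 n) = 690 / (2 × 1.369) = 252 nm.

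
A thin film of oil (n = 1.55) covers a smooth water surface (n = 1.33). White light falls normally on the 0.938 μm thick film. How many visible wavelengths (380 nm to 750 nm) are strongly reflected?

At the upper boundary (n = 1.0 to n = 1.55) the reflected ray undergoes a half-wave phase shift.
Ray reflecting at the bottom interface goes from n = 1.55 toward n = 1.33: no phase shift.
The two reflections differ by half a wavelength.
For bright reflection here: 2 n t = (m + ½) λ.
λ = 2 n t / (m + ½) = 2908 / (m + ½) nm.
m=3: 831 nm (IR); m=4: 646 nm (visible); m=5: 529 nm (visible); m=6: 447 nm (visible); m=7: 388 nm (visible); m=8: 342 nm (UV).

4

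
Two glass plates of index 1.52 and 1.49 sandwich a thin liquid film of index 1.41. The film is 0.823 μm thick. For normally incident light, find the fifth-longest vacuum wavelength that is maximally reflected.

516 nm

At the upper boundary (n = 1.52 to n = 1.41) the reflected ray undergoes no phase shift.
Bottom surface (1.41 → 1.49): reflection off a higher-index medium gives a half-wave phase shift.
Exactly one π shift → a net half-wave offset.
With one net inversion, constructive interference in reflection requires 2 n t = (m + ½) λ.
λ = 2 n t / (m + ½). The fifth-longest wavelength is m = 4: λ = 2 × 1.41 × 823 / 4.50 = 516 nm.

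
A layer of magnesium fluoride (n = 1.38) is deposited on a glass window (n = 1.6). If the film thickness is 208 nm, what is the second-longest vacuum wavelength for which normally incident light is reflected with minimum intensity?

383 nm

At the upper boundary (n = 1.0 to n = 1.38) the reflected ray undergoes a half-wave phase shift.
At the lower boundary (n = 1.38 to n = 1.6) the reflected ray undergoes a half-wave phase shift.
The two reflections carry the same phase change, so no net offset.
So the condition for destructive reflection is 2 n t = (m + ½) λ.
λ = 2 n t / (m + ½). The second-longest wavelength is m = 1: λ = 2 × 1.38 × 208 / 1.50 = 383 nm.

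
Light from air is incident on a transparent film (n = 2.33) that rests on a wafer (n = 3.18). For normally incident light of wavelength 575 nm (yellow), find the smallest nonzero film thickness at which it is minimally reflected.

Top surface (1.0 → 2.33): reflection off a higher-index medium gives a half-wave phase shift.
Bottom surface (2.33 → 3.18): reflection off a higher-index medium gives a half-wave phase shift.
Zero or two π shifts → no net half-wave offset.
With no net inversion, destructive interference in reflection requires 2 n t = (m + ½) λ.
Minimum at m = 0: t = λ / (4 n) = 575 / (4 × 2.33) = 61.7 nm.

61.7 nm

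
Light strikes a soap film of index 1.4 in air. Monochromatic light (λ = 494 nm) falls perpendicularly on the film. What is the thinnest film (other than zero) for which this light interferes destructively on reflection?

Ray reflecting at the top interface goes from n = 1.0 toward n = 1.4: a half-wave phase shift.
Ray reflecting at the bottom interface goes from n = 1.4 toward n = 1.0: no phase shift.
Exactly one π shift → a net half-wave offset.
With one net inversion, destructive interference in reflection requires 2 n t = m λ.
Minimum nonzero at m = 1: t = λ / (2 n) = 494 / (2 × 1.4) = 176 nm.

176 nm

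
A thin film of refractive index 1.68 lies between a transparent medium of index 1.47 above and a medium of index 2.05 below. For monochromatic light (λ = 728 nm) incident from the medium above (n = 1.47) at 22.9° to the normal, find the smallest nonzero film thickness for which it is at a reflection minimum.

At the upper boundary (n = 1.47 to n = 1.68) the reflected ray undergoes a half-wave phase shift.
At the lower boundary (n = 1.68 to n = 2.05) the reflected ray undergoes a half-wave phase shift.
The two reflections carry the same phase change, so no net offset.
So the condition for destructive reflection is 2 n t cos θ_r = (m + ½) λ.
Snell's law: 1.47 sin 22.9° = 1.68 sin θ_r → sin θ_r = 0.340, cos θ_r = 0.940.
Minimum at m = 0: t = λ / (4 n cos θ_r) = 728 / (4 × 1.68 × 0.940) = 115 nm.

115 nm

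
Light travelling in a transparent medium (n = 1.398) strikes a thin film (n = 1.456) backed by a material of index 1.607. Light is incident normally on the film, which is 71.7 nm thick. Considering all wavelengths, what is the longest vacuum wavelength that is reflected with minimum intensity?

418 nm

At the upper boundary (n = 1.398 to n = 1.456) the reflected ray undergoes a half-wave phase shift.
At the lower boundary (n = 1.456 to n = 1.607) the reflected ray undergoes a half-wave phase shift.
The two reflections carry the same phase change, so no net offset.
For dark reflection here: 2 n t = (m + ½) λ.
λ = 2 n t / (m + ½). The longest wavelength is m = 0: λ = 2 × 1.456 × 71.7 / 0.500 = 418 nm.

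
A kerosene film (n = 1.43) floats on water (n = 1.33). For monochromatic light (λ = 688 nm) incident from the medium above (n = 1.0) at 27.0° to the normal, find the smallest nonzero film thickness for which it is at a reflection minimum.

254 nm

At the upper boundary (n = 1.0 to n = 1.43) the reflected ray undergoes a half-wave phase shift.
At the lower boundary (n = 1.43 to n = 1.33) the reflected ray undergoes no phase shift.
Net: one phase inversion between the two reflected rays.
So the condition for destructive reflection is 2 n t cos θ_r = m λ.
Snell's law: 1.0 sin 27.0° = 1.43 sin θ_r → sin θ_r = 0.317, cos θ_r = 0.948.
Minimum nonzero at m = 1: t = λ / (2 n cos θ_r) = 688 / (2 × 1.43 × 0.948) = 254 nm.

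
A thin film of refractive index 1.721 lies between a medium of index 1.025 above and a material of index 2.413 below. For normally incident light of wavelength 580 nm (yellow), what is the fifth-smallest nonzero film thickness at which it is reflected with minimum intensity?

At the upper boundary (n = 1.025 to n = 1.721) the reflected ray undergoes a half-wave phase shift.
Bottom surface (1.721 → 2.413): reflection off a higher-index medium gives a half-wave phase shift.
Net: no relative phase inversion (both shifts match).
For weak reflection here: 2 n t = (m + ½) λ.
The fifth-smallest nonzero thickness corresponds to m = 4: t = (m + ½) λ / (2 n) = 4.50 × 580 / (2 × 1.721) = 758 nm.

758 nm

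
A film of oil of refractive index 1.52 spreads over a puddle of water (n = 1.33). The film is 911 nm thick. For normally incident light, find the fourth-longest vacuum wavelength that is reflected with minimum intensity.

At the upper boundary (n = 1.0 to n = 1.52) the reflected ray undergoes a half-wave phase shift.
Ray reflecting at the bottom interface goes from n = 1.52 toward n = 1.33: no phase shift.
Net: one phase inversion between the two reflected rays.
For minimum reflection here: 2 n t = m λ.
λ = 2 n t / m. The fourth-longest wavelength is m = 4: λ = 2 × 1.52 × 911 / 4.00 = 692 nm.

692 nm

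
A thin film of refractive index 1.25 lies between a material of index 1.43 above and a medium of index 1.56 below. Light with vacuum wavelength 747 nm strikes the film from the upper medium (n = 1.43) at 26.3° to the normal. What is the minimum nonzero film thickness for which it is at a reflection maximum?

At the upper boundary (n = 1.43 to n = 1.25) the reflected ray undergoes no phase shift.
Ray reflecting at the bottom interface goes from n = 1.25 toward n = 1.56: a half-wave phase shift.
Exactly one π shift → a net half-wave offset.
So the condition for constructive reflection is 2 n t cos θ_r = (m + ½) λ.
Snell's law: 1.43 sin 26.3° = 1.25 sin θ_r → sin θ_r = 0.507, cos θ_r = 0.862.
Minimum at m = 0: t = λ / (4 n cos θ_r) = 747 / (4 × 1.25 × 0.862) = 173 nm.

173 nm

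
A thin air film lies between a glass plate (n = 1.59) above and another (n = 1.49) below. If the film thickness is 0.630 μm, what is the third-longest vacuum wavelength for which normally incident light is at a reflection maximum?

Top surface (1.59 → 1.0): reflection off a lower-index medium gives no phase shift.
Bottom surface (1.0 → 1.49): reflection off a higher-index medium gives a half-wave phase shift.
Exactly one π shift → a net half-wave offset.
So the condition for constructive reflection is 2 n t = (m + ½) λ.
λ = 2 n t / (m + ½). The third-longest wavelength is m = 2: λ = 2 × 1.0 × 630 / 2.50 = 504 nm.

504 nm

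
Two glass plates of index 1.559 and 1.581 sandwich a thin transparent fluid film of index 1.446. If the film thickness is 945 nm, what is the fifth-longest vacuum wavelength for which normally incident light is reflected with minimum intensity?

Ray reflecting at the top interface goes from n = 1.559 toward n = 1.446: no phase shift.
Ray reflecting at the bottom interface goes from n = 1.446 toward n = 1.581: a half-wave phase shift.
Exactly one π shift → a net half-wave offset.
With one net inversion, destructive interference in reflection requires 2 n t = m λ.
λ = 2 n t / m. The fifth-longest wavelength is m = 5: λ = 2 × 1.446 × 945 / 5.00 = 547 nm.

547 nm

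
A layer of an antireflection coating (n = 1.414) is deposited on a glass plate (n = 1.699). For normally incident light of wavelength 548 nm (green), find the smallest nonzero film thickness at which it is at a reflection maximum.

194 nm

Ray reflecting at the top interface goes from n = 1.0 toward n = 1.414: a half-wave phase shift.
Bottom surface (1.414 → 1.699): reflection off a higher-index medium gives a half-wave phase shift.
The two reflections carry the same phase change, so no net offset.
For bright reflection here: 2 n t = m λ.
Minimum nonzero at m = 1: t = λ / (2 n) = 548 / (2 × 1.414) = 194 nm.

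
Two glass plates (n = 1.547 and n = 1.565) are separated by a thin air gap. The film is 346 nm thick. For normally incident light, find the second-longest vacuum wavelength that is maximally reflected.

Top surface (1.547 → 1.0): reflection off a lower-index medium gives no phase shift.
At the lower boundary (n = 1.0 to n = 1.565) the reflected ray undergoes a half-wave phase shift.
The two reflections differ by half a wavelength.
For maximum reflection here: 2 n t = (m + ½) λ.
λ = 2 n t / (m + ½). The second-longest wavelength is m = 1: λ = 2 × 1.0 × 346 / 1.50 = 461 nm.

461 nm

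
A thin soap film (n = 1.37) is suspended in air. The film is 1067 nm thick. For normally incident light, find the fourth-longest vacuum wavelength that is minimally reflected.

At the upper boundary (n = 1.0 to n = 1.37) the reflected ray undergoes a half-wave phase shift.
At the lower boundary (n = 1.37 to n = 1.0) the reflected ray undergoes no phase shift.
Net: one phase inversion between the two reflected rays.
For dark reflection here: 2 n t = m λ.
λ = 2 n t / m. The fourth-longest wavelength is m = 4: λ = 2 × 1.37 × 1067 / 4.00 = 731 nm.

731 nm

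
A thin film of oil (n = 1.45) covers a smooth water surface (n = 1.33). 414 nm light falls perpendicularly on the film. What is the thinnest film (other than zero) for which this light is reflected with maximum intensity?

71.4 nm

Ray reflecting at the top interface goes from n = 1.0 toward n = 1.45: a half-wave phase shift.
Bottom surface (1.45 → 1.33): reflection off a lower-index medium gives no phase shift.
Net: one phase inversion between the two reflected rays.
For maximum reflection here: 2 n t = (m + ½) λ.
Minimum at m = 0: t = λ / (4 n) = 414 / (4 × 1.45) = 71.4 nm.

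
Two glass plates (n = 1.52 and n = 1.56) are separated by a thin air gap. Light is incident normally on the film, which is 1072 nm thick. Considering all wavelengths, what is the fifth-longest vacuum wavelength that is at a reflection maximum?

476 nm

At the upper boundary (n = 1.52 to n = 1.0) the reflected ray undergoes no phase shift.
At the lower boundary (n = 1.0 to n = 1.56) the reflected ray undergoes a half-wave phase shift.
The two reflections differ by half a wavelength.
For strong reflection here: 2 n t = (m + ½) λ.
λ = 2 n t / (m + ½). The fifth-longest wavelength is m = 4: λ = 2 × 1.0 × 1072 / 4.50 = 476 nm.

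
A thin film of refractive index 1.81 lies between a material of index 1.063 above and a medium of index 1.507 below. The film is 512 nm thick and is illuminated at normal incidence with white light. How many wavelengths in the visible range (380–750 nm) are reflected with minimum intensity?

2

Ray reflecting at the top interface goes from n = 1.063 toward n = 1.81: a half-wave phase shift.
Bottom surface (1.81 → 1.507): reflection off a lower-index medium gives no phase shift.
The two reflections differ by half a wavelength.
So the condition for destructive reflection is 2 n t = m λ.
λ = 2 n t / m = 1853 / m nm.
m=2: 927 nm (IR); m=3: 618 nm (visible); m=4: 463 nm (visible); m=5: 371 nm (UV).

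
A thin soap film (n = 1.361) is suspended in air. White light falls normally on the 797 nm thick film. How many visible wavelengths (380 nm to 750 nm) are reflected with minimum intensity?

Ray reflecting at the top interface goes from n = 1.0 toward n = 1.361: a half-wave phase shift.
At the lower boundary (n = 1.361 to n = 1.0) the reflected ray undergoes no phase shift.
Net: one phase inversion between the two reflected rays.
For weak reflection here: 2 n t = m λ.
λ = 2 n t / m = 2169 / m nm.
m=2: 1085 nm (IR); m=3: 723 nm (visible); m=4: 542 nm (visible); m=5: 434 nm (visible); m=6: 362 nm (UV).

3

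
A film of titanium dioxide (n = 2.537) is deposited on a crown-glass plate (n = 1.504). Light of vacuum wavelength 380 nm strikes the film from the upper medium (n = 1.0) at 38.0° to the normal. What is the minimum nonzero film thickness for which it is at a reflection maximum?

Ray reflecting at the top interface goes from n = 1.0 toward n = 2.537: a half-wave phase shift.
At the lower boundary (n = 2.537 to n = 1.504) the reflected ray undergoes no phase shift.
Net: one phase inversion between the two reflected rays.
With one net inversion, constructive interference in reflection requires 2 n t cos θ_r = (m + ½) λ.
Snell's law: 1.0 sin 38.0° = 2.537 sin θ_r → sin θ_r = 0.243, cos θ_r = 0.970.
Minimum at m = 0: t = λ / (4 n cos θ_r) = 380 / (4 × 2.537 × 0.970) = 38.6 nm.

38.6 nm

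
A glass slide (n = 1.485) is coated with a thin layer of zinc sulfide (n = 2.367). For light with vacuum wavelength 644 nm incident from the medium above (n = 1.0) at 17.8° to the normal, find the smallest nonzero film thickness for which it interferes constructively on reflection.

Ray reflecting at the top interface goes from n = 1.0 toward n = 2.367: a half-wave phase shift.
At the lower boundary (n = 2.367 to n = 1.485) the reflected ray undergoes no phase shift.
The two reflections differ by half a wavelength.
So the condition for constructive reflection is 2 n t cos θ_r = (m + ½) λ.
Snell's law: 1.0 sin 17.8° = 2.367 sin θ_r → sin θ_r = 0.129, cos θ_r = 0.992.
Minimum at m = 0: t = λ / (4 n cos θ_r) = 644 / (4 × 2.367 × 0.992) = 68.6 nm.

68.6 nm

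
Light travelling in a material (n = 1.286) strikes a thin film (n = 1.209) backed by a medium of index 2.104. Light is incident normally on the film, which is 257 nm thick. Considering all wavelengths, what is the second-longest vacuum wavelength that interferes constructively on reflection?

Top surface (1.286 → 1.209): reflection off a lower-index medium gives no phase shift.
Bottom surface (1.209 → 2.104): reflection off a higher-index medium gives a half-wave phase shift.
Exactly one π shift → a net half-wave offset.
With one net inversion, constructive interference in reflection requires 2 n t = (m + ½) λ.
λ = 2 n t / (m + ½). The second-longest wavelength is m = 1: λ = 2 × 1.209 × 257 / 1.50 = 414 nm.

414 nm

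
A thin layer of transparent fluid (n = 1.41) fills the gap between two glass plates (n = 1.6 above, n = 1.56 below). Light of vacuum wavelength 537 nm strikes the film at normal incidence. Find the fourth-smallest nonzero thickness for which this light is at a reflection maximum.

666 nm

Top surface (1.6 → 1.41): reflection off a lower-index medium gives no phase shift.
Ray reflecting at the bottom interface goes from n = 1.41 toward n = 1.56: a half-wave phase shift.
Exactly one π shift → a net half-wave offset.
So the condition for constructive reflection is 2 n t = (m + ½) λ.
The fourth-smallest nonzero thickness corresponds to m = 3: t = (m + ½) λ / (2 n) = 3.50 × 537 / (2 × 1.41) = 666 nm.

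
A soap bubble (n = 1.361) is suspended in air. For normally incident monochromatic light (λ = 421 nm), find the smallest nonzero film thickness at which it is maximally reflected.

Top surface (1.0 → 1.361): reflection off a higher-index medium gives a half-wave phase shift.
Ray reflecting at the bottom interface goes from n = 1.361 toward n = 1.0: no phase shift.
Net: one phase inversion between the two reflected rays.
So the condition for constructive reflection is 2 n t = (m + ½) λ.
Minimum at m = 0: t = λ / (4 n) = 421 / (4 × 1.361) = 77.3 nm.

77.3 nm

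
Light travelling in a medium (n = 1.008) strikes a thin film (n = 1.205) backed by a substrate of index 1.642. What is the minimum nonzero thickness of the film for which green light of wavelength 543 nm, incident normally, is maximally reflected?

225 nm

Ray reflecting at the top interface goes from n = 1.008 toward n = 1.205: a half-wave phase shift.
Ray reflecting at the bottom interface goes from n = 1.205 toward n = 1.642: a half-wave phase shift.
The two reflections carry the same phase change, so no net offset.
For maximum reflection here: 2 n t = m λ.
Minimum nonzero at m = 1: t = λ / (2 n) = 543 / (2 × 1.205) = 225 nm.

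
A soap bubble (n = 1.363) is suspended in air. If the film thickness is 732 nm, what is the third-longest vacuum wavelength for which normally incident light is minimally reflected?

665 nm

Ray reflecting at the top interface goes from n = 1.0 toward n = 1.363: a half-wave phase shift.
At the lower boundary (n = 1.363 to n = 1.0) the reflected ray undergoes no phase shift.
Net: one phase inversion between the two reflected rays.
So the condition for destructive reflection is 2 n t = m λ.
λ = 2 n t / m. The third-longest wavelength is m = 3: λ = 2 × 1.363 × 732 / 3.00 = 665 nm.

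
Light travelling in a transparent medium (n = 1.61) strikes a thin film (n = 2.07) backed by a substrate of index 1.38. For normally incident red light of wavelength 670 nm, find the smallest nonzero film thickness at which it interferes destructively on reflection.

Top surface (1.61 → 2.07): reflection off a higher-index medium gives a half-wave phase shift.
Bottom surface (2.07 → 1.38): reflection off a lower-index medium gives no phase shift.
Net: one phase inversion between the two reflected rays.
With one net inversion, destructive interference in reflection requires 2 n t = m λ.
Minimum nonzero at m = 1: t = λ / (2 n) = 670 / (2 × 2.07) = 162 nm.

162 nm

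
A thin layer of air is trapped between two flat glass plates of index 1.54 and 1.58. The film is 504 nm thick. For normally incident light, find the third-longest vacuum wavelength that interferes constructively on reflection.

403 nm

Top surface (1.54 → 1.0): reflection off a lower-index medium gives no phase shift.
Ray reflecting at the bottom interface goes from n = 1.0 toward n = 1.58: a half-wave phase shift.
Exactly one π shift → a net half-wave offset.
For strong reflection here: 2 n t = (m + ½) λ.
λ = 2 n t / (m + ½). The third-longest wavelength is m = 2: λ = 2 × 1.0 × 504 / 2.50 = 403 nm.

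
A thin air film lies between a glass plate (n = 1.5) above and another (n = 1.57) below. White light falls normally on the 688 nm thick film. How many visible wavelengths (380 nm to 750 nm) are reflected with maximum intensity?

2

Ray reflecting at the top interface goes from n = 1.5 toward n = 1.0: no phase shift.
Bottom surface (1.0 → 1.57): reflection off a higher-index medium gives a half-wave phase shift.
Net: one phase inversion between the two reflected rays.
For strong reflection here: 2 n t = (m + ½) λ.
λ = 2 n t / (m + ½) = 1376 / (m + ½) nm.
m=1: 917 nm (IR); m=2: 550 nm (visible); m=3: 393 nm (visible); m=4: 306 nm (UV).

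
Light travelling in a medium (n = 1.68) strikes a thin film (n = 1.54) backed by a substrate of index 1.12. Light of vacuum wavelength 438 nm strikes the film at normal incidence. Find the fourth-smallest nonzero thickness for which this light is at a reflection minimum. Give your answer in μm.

0.498 μm

At the upper boundary (n = 1.68 to n = 1.54) the reflected ray undergoes no phase shift.
Ray reflecting at the bottom interface goes from n = 1.54 toward n = 1.12: no phase shift.
The two reflections carry the same phase change, so no net offset.
With no net inversion, destructive interference in reflection requires 2 n t = (m + ½) λ.
The fourth-smallest nonzero thickness corresponds to m = 3: t = (m + ½) λ / (2 n) = 3.50 × 438 / (2 × 1.54) = 498 nm.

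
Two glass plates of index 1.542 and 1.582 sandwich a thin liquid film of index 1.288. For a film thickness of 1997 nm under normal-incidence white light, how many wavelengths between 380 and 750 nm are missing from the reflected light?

At the upper boundary (n = 1.542 to n = 1.288) the reflected ray undergoes no phase shift.
Ray reflecting at the bottom interface goes from n = 1.288 toward n = 1.582: a half-wave phase shift.
The two reflections differ by half a wavelength.
So the condition for destructive reflection is 2 n t = m λ.
λ = 2 n t / m = 5144 / m nm.
m=6: 857 nm (IR); m=7: 735 nm (visible); m=8: 643 nm (visible); m=9: 572 nm (visible); m=10: 514 nm (visible); m=11: 468 nm (visible); m=12: 429 nm (visible); m=13: 396 nm (visible); m=14: 367 nm (UV).

7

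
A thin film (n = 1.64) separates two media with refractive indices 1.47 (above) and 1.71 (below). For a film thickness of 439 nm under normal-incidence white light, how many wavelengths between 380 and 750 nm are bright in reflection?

2

At the upper boundary (n = 1.47 to n = 1.64) the reflected ray undergoes a half-wave phase shift.
Bottom surface (1.64 → 1.71): reflection off a higher-index medium gives a half-wave phase shift.
Zero or two π shifts → no net half-wave offset.
With no net inversion, constructive interference in reflection requires 2 n t = m λ.
λ = 2 n t / m = 1440 / m nm.
m=1: 1440 nm (IR); m=2: 720 nm (visible); m=3: 480 nm (visible); m=4: 360 nm (UV).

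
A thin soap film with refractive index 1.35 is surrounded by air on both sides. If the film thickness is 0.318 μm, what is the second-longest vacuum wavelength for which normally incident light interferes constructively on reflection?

Ray reflecting at the top interface goes from n = 1.0 toward n = 1.35: a half-wave phase shift.
Ray reflecting at the bottom interface goes from n = 1.35 toward n = 1.0: no phase shift.
Exactly one π shift → a net half-wave offset.
So the condition for constructive reflection is 2 n t = (m + ½) λ.
λ = 2 n t / (m + ½). The second-longest wavelength is m = 1: λ = 2 × 1.35 × 318 / 1.50 = 572 nm.

572 nm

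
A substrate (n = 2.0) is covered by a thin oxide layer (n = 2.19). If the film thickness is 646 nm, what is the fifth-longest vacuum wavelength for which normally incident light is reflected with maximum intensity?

629 nm

At the upper boundary (n = 1.0 to n = 2.19) the reflected ray undergoes a half-wave phase shift.
Ray reflecting at the bottom interface goes from n = 2.19 toward n = 2.0: no phase shift.
The two reflections differ by half a wavelength.
For maximum reflection here: 2 n t = (m + ½) λ.
λ = 2 n t / (m + ½). The fifth-longest wavelength is m = 4: λ = 2 × 2.19 × 646 / 4.50 = 629 nm.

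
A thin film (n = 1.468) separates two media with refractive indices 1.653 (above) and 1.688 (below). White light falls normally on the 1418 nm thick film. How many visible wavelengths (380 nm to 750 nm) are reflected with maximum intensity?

Ray reflecting at the top interface goes from n = 1.653 toward n = 1.468: no phase shift.
Bottom surface (1.468 → 1.688): reflection off a higher-index medium gives a half-wave phase shift.
Exactly one π shift → a net half-wave offset.
With one net inversion, constructive interference in reflection requires 2 n t = (m + ½) λ.
λ = 2 n t / (m + ½) = 4163 / (m + ½) nm.
m=5: 757 nm (IR); m=6: 640 nm (visible); m=7: 555 nm (visible); m=8: 490 nm (visible); m=9: 438 nm (visible); m=10: 396 nm (visible); m=11: 362 nm (UV).

5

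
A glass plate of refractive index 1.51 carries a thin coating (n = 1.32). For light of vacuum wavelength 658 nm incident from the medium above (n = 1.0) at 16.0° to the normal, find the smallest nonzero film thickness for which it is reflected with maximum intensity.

At the upper boundary (n = 1.0 to n = 1.32) the reflected ray undergoes a half-wave phase shift.
Ray reflecting at the bottom interface goes from n = 1.32 toward n = 1.51: a half-wave phase shift.
Net: no relative phase inversion (both shifts match).
So the condition for constructive reflection is 2 n t cos θ_r = m λ.
Snell's law: 1.0 sin 16.0° = 1.32 sin θ_r → sin θ_r = 0.209, cos θ_r = 0.978.
Minimum nonzero at m = 1: t = λ / (2 n cos θ_r) = 658 / (2 × 1.32 × 0.978) = 255 nm.

255 nm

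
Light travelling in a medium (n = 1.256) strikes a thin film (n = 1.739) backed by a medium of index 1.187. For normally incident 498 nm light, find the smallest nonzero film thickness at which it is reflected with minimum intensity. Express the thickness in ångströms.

1432 Å

Ray reflecting at the top interface goes from n = 1.256 toward n = 1.739: a half-wave phase shift.
Bottom surface (1.739 → 1.187): reflection off a lower-index medium gives no phase shift.
Exactly one π shift → a net half-wave offset.
So the condition for destructive reflection is 2 n t = m λ.
Minimum nonzero at m = 1: t = λ / (2 n) = 498 / (2 × 1.739) = 143 nm.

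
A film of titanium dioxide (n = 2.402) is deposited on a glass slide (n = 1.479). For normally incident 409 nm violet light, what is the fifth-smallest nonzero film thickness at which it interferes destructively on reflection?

426 nm

Top surface (1.0 → 2.402): reflection off a higher-index medium gives a half-wave phase shift.
Bottom surface (2.402 → 1.479): reflection off a lower-index medium gives no phase shift.
Net: one phase inversion between the two reflected rays.
For dark reflection here: 2 n t = m λ.
The fifth-smallest nonzero thickness corresponds to m = 5: t = m λ / (2 n) = 5.00 × 409 / (2 × 2.402) = 426 nm.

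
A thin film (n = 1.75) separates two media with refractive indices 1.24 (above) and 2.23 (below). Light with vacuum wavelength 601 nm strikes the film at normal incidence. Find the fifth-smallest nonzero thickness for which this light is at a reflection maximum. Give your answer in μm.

0.859 μm

Ray reflecting at the top interface goes from n = 1.24 toward n = 1.75: a half-wave phase shift.
Ray reflecting at the bottom interface goes from n = 1.75 toward n = 2.23: a half-wave phase shift.
Net: no relative phase inversion (both shifts match).
So the condition for constructive reflection is 2 n t = m λ.
The fifth-smallest nonzero thickness corresponds to m = 5: t = m λ / (2 n) = 5.00 × 601 / (2 × 1.75) = 859 nm.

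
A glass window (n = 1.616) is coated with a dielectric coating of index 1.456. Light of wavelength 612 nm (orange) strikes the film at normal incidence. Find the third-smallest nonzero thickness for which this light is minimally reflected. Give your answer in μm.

0.525 μm

Top surface (1.0 → 1.456): reflection off a higher-index medium gives a half-wave phase shift.
At the lower boundary (n = 1.456 to n = 1.616) the reflected ray undergoes a half-wave phase shift.
The two reflections carry the same phase change, so no net offset.
With no net inversion, destructive interference in reflection requires 2 n t = (m + ½) λ.
The third-smallest nonzero thickness corresponds to m = 2: t = (m + ½) λ / (2 n) = 2.50 × 612 / (2 × 1.456) = 525 nm.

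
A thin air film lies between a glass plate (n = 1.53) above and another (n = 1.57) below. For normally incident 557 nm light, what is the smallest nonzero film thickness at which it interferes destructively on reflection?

279 nm

At the upper boundary (n = 1.53 to n = 1.0) the reflected ray undergoes no phase shift.
Bottom surface (1.0 → 1.57): reflection off a higher-index medium gives a half-wave phase shift.
Net: one phase inversion between the two reflected rays.
So the condition for destructive reflection is 2 n t = m λ.
The smallest nonzero thickness corresponds to m = 1: t = m λ / (2 n) = 1.00 × 557 / (2 × 1.0) = 279 nm.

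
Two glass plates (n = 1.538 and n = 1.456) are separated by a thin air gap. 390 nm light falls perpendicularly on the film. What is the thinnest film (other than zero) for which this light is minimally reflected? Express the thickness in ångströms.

Ray reflecting at the top interface goes from n = 1.538 toward n = 1.0: no phase shift.
At the lower boundary (n = 1.0 to n = 1.456) the reflected ray undergoes a half-wave phase shift.
The two reflections differ by half a wavelength.
For minimum reflection here: 2 n t = m λ.
Minimum nonzero at m = 1: t = λ / (2 n) = 390 / (2 × 1.0) = 195 nm.

1950 Å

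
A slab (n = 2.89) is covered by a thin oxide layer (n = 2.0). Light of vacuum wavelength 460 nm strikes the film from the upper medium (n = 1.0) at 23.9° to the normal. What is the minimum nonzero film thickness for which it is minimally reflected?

58.7 nm

At the upper boundary (n = 1.0 to n = 2.0) the reflected ray undergoes a half-wave phase shift.
Bottom surface (2.0 → 2.89): reflection off a higher-index medium gives a half-wave phase shift.
Zero or two π shifts → no net half-wave offset.
With no net inversion, destructive interference in reflection requires 2 n t cos θ_r = (m + ½) λ.
Snell's law: 1.0 sin 23.9° = 2.0 sin θ_r → sin θ_r = 0.203, cos θ_r = 0.979.
Minimum at m = 0: t = λ / (4 n cos θ_r) = 460 / (4 × 2.0 × 0.979) = 58.7 nm.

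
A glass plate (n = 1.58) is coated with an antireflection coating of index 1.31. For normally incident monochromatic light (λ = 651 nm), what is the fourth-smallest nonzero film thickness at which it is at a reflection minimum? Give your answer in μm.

Top surface (1.0 → 1.31): reflection off a higher-index medium gives a half-wave phase shift.
At the lower boundary (n = 1.31 to n = 1.58) the reflected ray undergoes a half-wave phase shift.
Zero or two π shifts → no net half-wave offset.
With no net inversion, destructive interference in reflection requires 2 n t = (m + ½) λ.
The fourth-smallest nonzero thickness corresponds to m = 3: t = (m + ½) λ / (2 n) = 3.50 × 651 / (2 × 1.31) = 870 nm.

0.870 μm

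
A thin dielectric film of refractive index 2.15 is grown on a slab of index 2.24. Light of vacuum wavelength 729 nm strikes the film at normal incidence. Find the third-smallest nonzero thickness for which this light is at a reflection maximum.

509 nm

At the upper boundary (n = 1.0 to n = 2.15) the reflected ray undergoes a half-wave phase shift.
Bottom surface (2.15 → 2.24): reflection off a higher-index medium gives a half-wave phase shift.
Zero or two π shifts → no net half-wave offset.
For strong reflection here: 2 n t = m λ.
The third-smallest nonzero thickness corresponds to m = 3: t = m λ / (2 n) = 3.00 × 729 / (2 × 2.15) = 509 nm.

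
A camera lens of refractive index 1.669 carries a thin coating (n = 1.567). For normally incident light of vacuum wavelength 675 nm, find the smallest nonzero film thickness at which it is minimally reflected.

Ray reflecting at the top interface goes from n = 1.0 toward n = 1.567: a half-wave phase shift.
At the lower boundary (n = 1.567 to n = 1.669) the reflected ray undergoes a half-wave phase shift.
Zero or two π shifts → no net half-wave offset.
For dark reflection here: 2 n t = (m + ½) λ.
Minimum at m = 0: t = λ / (4 n) = 675 / (4 × 1.567) = 108 nm.

108 nm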